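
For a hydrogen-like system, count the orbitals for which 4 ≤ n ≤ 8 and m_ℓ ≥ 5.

Work shell by shell — for each n, count the (ℓ, m_ℓ) pairs that satisfy m_ℓ ≥ 5:
n=6 → 1; n=7 → 3; n=8 → 6.
Total orbitals: 1 + 3 + 6 = 10.

10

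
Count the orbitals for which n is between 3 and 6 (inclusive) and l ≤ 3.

57

For each n in the range, tally the orbitals obeying l ≤ 3:
n=3 → 9; n=4 → 16; n=5 → 16; n=6 → 16.
Total orbitals: 9 + 16 + 16 + 16 = 57.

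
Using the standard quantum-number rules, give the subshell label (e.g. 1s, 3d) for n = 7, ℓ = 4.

ℓ = 4 corresponds to the letter 'g', so the subshell is 7g.

7g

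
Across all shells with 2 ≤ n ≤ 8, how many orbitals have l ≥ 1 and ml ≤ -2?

56

Work shell by shell — for each n, count the (l, ml) pairs that satisfy l ≥ 1 and ml ≤ -2:
n=3 → 1; n=4 → 3; n=5 → 6; n=6 → 10; n=7 → 15; n=8 → 21.
Total orbitals: 1 + 3 + 6 + 10 + 15 + 21 = 56.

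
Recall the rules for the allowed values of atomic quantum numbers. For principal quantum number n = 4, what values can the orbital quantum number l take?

0, 1, 2, 3

l is an integer with 0 ≤ l ≤ n−1, so for n = 4: l = 0, 1, 2, 3.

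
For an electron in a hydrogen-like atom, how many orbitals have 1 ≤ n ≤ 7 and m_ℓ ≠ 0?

112

Count contributing orbitals for each principal shell:
n=2 → 2; n=3 → 6; n=4 → 12; n=5 → 20; n=6 → 30; n=7 → 42.
Total orbitals: 2 + 6 + 12 + 20 + 30 + 42 = 112.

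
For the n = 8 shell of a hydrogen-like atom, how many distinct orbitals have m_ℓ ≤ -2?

Per ℓ-value: ℓ=2 → 1; ℓ=3 → 2; ℓ=4 → 3; ℓ=5 → 4; ℓ=6 → 5; ℓ=7 → 6.
Total orbitals: 1 + 2 + 3 + 4 + 5 + 6 = 21.

21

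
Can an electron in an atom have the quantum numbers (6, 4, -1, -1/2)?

Allowed

n = 6 is a positive integer. l = 4 satisfies 0 ≤ l ≤ n−1 = 5. m_l = -1 lies in the range −l … +l (here −4 … 4). m_s = -1/2 is one of ±1/2.
All four constraints are satisfied.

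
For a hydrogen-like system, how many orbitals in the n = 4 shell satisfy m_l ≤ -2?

Per l-value: l=2 → 1; l=3 → 2.
Total orbitals: 1 + 2 = 3.

3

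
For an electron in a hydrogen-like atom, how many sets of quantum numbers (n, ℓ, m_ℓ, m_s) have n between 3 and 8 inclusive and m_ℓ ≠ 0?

For each n in the range, tally the orbitals obeying m_ℓ ≠ 0:
n=3 → 6; n=4 → 12; n=5 → 20; n=6 → 30; n=7 → 42; n=8 → 56.
Orbitals: 6 + 12 + 20 + 30 + 42 + 56 = 166. Including both spin states (m_s = ±1/2) gives 2 × 166 = 332 states.

332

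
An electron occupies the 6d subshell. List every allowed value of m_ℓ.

The 6d subshell has ℓ = 2, and m_ℓ takes every integer from −ℓ to +ℓ. With ℓ = 2 that gives the 5 values -2, -1, 0, 1, 2.

-2, -1, 0, 1, 2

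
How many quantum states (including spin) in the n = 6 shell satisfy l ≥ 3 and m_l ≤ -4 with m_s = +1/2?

3

Go through l = 0, …, 5 (the values permitted for n = 6).
The (l, m_l) pairs meeting l ≥ 3 and m_l ≤ -4 give: l=4 → 1; l=5 → 2.
Orbitals: 1 + 2 = 3. With m_s fixed to a single value there is one state per orbital, giving 3 states.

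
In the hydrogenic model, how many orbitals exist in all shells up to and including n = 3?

14

Total orbitals = 1² + 2² + 3² = 14.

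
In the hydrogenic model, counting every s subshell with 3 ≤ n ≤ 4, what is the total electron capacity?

4

An s subshell (ℓ = 0) exists for every n ≥ 1, so shells n = 3, 4 each contribute one — 2 subshells.
Since each s subshell holds 2(2·0+1) = 2 electrons, the total is 2 × 2 = 4.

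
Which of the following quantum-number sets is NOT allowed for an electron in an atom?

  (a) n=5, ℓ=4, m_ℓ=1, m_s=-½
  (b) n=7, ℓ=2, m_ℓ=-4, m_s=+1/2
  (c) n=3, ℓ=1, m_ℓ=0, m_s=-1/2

(b) has |m_ℓ| = 4 > ℓ = 2, violating −ℓ ≤ m_ℓ ≤ ℓ.
The remaining sets (a), (c) satisfy all four rules.

(b)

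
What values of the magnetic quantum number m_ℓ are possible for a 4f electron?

-3, -2, -1, 0, 1, 2, 3

The 4f subshell has ℓ = 3, and m_ℓ takes every integer from −ℓ to +ℓ. With ℓ = 3 that gives the 7 values -3, -2, -1, 0, 1, 2, 3.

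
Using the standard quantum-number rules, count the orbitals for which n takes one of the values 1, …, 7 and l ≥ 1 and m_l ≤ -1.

Treat each shell separately and count matching orbitals:
n=2 → 1; n=3 → 3; n=4 → 6; n=5 → 10; n=6 → 15; n=7 → 21.
Total orbitals: 1 + 3 + 6 + 10 + 15 + 21 = 56.

56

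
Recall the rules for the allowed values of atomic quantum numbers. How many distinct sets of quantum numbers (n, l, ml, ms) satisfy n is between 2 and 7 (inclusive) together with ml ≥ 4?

20

Per-shell orbital counts meeting the constraint:
n=5 → 1; n=6 → 3; n=7 → 6.
Orbitals: 1 + 3 + 6 = 10. Including both spin states (ms = ±1/2) gives 2 × 10 = 20 states.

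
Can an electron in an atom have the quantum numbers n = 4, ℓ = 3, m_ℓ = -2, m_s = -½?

n = 4 is a positive integer. ℓ = 3 satisfies 0 ≤ ℓ ≤ n−1 = 3. m_ℓ = -2 lies in the range −ℓ … +ℓ (here −3 … 3). m_s = -1/2 is one of ±1/2.
All four constraints are satisfied.

Yes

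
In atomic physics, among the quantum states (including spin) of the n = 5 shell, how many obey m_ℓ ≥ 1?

The (ℓ, m_ℓ) pairs meeting m_ℓ ≥ 1 give: ℓ=1 → 1; ℓ=2 → 2; ℓ=3 → 3; ℓ=4 → 4.
Orbitals: 1 + 2 + 3 + 4 = 10. Each orbital carries two spin states, so 10 × 2 = 20 states.

20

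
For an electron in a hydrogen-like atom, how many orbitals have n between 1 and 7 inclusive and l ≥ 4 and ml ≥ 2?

Per-shell orbital counts meeting the constraint:
n=5 → 3; n=6 → 7; n=7 → 12.
Total orbitals: 3 + 7 + 12 = 22.

22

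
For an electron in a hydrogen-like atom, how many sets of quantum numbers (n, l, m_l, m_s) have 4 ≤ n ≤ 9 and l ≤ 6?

Count contributing orbitals for each principal shell:
n=4 → 16; n=5 → 25; n=6 → 36; n=7 → 49; n=8 → 49; n=9 → 49.
Orbitals: 16 + 25 + 36 + 49 + 49 + 49 = 224. Including both spin states (m_s = ±1/2) gives 2 × 224 = 448 states.

448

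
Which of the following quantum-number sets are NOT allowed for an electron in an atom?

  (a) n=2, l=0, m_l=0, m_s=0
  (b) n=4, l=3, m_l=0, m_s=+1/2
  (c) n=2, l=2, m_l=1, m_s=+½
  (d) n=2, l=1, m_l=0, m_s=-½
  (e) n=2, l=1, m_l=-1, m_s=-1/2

(a) and (c)

(a) has m_s = 0, but an electron's spin must be ±1/2.
(c) has l = 2 ≥ n = 2, violating 0 ≤ l ≤ n−1.
The remaining sets (b), (d), (e) satisfy all four rules.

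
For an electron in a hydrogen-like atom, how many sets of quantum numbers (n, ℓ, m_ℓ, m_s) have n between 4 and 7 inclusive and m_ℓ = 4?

12

Treat each shell separately and count matching orbitals:
n=5 → 1; n=6 → 2; n=7 → 3.
Orbitals: 1 + 2 + 3 = 6. Including both spin states (m_s = ±1/2) gives 2 × 6 = 12 states.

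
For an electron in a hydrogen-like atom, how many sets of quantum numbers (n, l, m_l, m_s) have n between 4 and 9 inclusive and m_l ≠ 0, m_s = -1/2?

232

Work shell by shell — for each n, count the (l, m_l) pairs that satisfy m_l ≠ 0:
n=4 → 12; n=5 → 20; n=6 → 30; n=7 → 42; n=8 → 56; n=9 → 72.
Orbitals: 12 + 20 + 30 + 42 + 56 + 72 = 232. With m_s fixed to -1/2 there is one state per orbital, so 232 states.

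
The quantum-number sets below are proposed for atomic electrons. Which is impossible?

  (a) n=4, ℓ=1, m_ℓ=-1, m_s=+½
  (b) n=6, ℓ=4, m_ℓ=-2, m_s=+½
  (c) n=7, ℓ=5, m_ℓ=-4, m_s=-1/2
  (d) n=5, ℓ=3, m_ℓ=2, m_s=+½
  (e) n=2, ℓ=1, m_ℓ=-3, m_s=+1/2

(e)

(e) has |m_ℓ| = 3 > ℓ = 1, violating −ℓ ≤ m_ℓ ≤ ℓ.
The remaining sets (a), (b), (c), (d) satisfy all four rules.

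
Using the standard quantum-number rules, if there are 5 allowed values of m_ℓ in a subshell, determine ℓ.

ℓ = 2 (d)

m_ℓ ranges over 2ℓ+1 integers, so 2ℓ+1 = 5 ⇒ ℓ = 2.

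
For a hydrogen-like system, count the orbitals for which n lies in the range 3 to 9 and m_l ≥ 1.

Per-shell orbital counts meeting the constraint:
n=3 → 3; n=4 → 6; n=5 → 10; n=6 → 15; n=7 → 21; n=8 → 28; n=9 → 36.
Total orbitals: 3 + 6 + 10 + 15 + 21 + 28 + 36 = 119.

119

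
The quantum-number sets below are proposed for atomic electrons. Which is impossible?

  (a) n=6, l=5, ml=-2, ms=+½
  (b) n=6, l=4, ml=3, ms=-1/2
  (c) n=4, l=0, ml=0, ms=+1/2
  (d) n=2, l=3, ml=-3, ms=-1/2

(d) has l = 3 ≥ n = 2, violating 0 ≤ l ≤ n−1.
The remaining sets (a), (b), (c) satisfy all four rules.

(d)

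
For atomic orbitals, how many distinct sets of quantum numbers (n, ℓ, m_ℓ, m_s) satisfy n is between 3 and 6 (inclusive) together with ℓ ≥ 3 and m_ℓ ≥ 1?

For each n in the range, tally the orbitals obeying ℓ ≥ 3 and m_ℓ ≥ 1:
n=4 → 3; n=5 → 7; n=6 → 12.
Orbitals: 3 + 7 + 12 = 22. Including both spin states (m_s = ±1/2) gives 2 × 22 = 44 states.

44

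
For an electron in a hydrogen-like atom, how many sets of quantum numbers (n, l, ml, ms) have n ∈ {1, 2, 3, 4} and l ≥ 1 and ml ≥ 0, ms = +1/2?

16

For each n in the range, tally the orbitals obeying l ≥ 1 and ml ≥ 0:
n=2 → 2; n=3 → 5; n=4 → 9.
Orbitals: 2 + 5 + 9 = 16. With ms fixed to +1/2 there is one state per orbital, so 16 states.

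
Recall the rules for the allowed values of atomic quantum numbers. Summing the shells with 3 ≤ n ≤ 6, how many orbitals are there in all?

86

Shell n has n² orbitals: 3²=9 + 4²=16 + 5²=25 + 6²=36 = 86 orbitals.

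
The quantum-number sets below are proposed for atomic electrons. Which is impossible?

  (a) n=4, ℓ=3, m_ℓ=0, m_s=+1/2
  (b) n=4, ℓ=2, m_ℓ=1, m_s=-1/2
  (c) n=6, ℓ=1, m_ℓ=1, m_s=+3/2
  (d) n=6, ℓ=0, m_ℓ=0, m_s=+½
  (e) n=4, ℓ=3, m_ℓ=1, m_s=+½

(c)

(c) has m_s = +3/2, but an electron's spin must be ±1/2.
The remaining sets (a), (b), (d), (e) satisfy all four rules.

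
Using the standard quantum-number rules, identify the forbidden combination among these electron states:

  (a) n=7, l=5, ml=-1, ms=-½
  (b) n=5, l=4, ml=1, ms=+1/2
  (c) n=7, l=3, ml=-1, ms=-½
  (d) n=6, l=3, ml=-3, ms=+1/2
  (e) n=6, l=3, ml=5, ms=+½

(e) has |ml| = 5 > l = 3, violating −l ≤ ml ≤ l.
The remaining sets (a), (b), (c), (d) satisfy all four rules.

(e)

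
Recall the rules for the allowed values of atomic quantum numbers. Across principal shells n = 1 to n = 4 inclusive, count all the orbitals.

Shell n has n² orbitals: 1²=1 + 2²=4 + 3²=9 + 4²=16 = 30 orbitals.

30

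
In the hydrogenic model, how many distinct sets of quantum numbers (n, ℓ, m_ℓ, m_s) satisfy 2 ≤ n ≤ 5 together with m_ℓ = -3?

6

Per-shell orbital counts meeting the constraint:
n=4 → 1; n=5 → 2.
Orbitals: 1 + 2 = 3. Including both spin states (m_s = ±1/2) gives 2 × 3 = 6 states.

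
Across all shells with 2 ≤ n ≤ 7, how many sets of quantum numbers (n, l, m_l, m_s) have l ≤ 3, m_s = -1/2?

77

Treat each shell separately and count matching orbitals:
n=2 → 4; n=3 → 9; n=4 → 16; n=5 → 16; n=6 → 16; n=7 → 16.
Orbitals: 4 + 9 + 16 + 16 + 16 + 16 = 77. With m_s fixed to -1/2 there is one state per orbital, so 77 states.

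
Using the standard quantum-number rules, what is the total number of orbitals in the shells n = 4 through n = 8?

Shell n has n² orbitals: 4²=16 + 5²=25 + 6²=36 + 7²=49 + 8²=64 = 190 orbitals.

190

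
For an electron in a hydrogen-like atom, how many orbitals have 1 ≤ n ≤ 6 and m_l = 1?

15

For each n in the range, tally the orbitals obeying m_l = 1:
n=2 → 1; n=3 → 2; n=4 → 3; n=5 → 4; n=6 → 5.
Total orbitals: 1 + 2 + 3 + 4 + 5 = 15.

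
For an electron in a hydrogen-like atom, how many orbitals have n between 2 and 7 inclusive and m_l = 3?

Go shell by shell, enumerating (l, m_l) with m_l = 3:
n=4 → 1; n=5 → 2; n=6 → 3; n=7 → 4.
Total orbitals: 1 + 2 + 3 + 4 = 10.

10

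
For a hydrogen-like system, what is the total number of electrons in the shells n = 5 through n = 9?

510

Shell n has n² orbitals: 5²=25 + 6²=36 + 7²=49 + 8²=64 + 9²=81 = 255 orbitals.
Two spin states per orbital: 2 × 255 = 510 electrons.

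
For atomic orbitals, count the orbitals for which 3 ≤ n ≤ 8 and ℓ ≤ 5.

158

Treat each shell separately and count matching orbitals:
n=3 → 9; n=4 → 16; n=5 → 25; n=6 → 36; n=7 → 36; n=8 → 36.
Total orbitals: 9 + 16 + 25 + 36 + 36 + 36 = 158.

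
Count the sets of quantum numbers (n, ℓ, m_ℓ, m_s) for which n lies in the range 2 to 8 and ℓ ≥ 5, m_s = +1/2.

74

Per-shell orbital counts meeting the constraint:
n=6 → 11; n=7 → 24; n=8 → 39.
Orbitals: 11 + 24 + 39 = 74. With m_s fixed to +1/2 there is one state per orbital, so 74 states.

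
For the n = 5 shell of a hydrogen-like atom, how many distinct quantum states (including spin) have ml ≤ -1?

Go through l = 0, …, 4 (the values permitted for n = 5).
Orbitals with ml ≤ -1, by l: l=1 → 1; l=2 → 2; l=3 → 3; l=4 → 4.
Orbitals: 1 + 2 + 3 + 4 = 10. Each orbital carries two spin states, so 10 × 2 = 20 states.

20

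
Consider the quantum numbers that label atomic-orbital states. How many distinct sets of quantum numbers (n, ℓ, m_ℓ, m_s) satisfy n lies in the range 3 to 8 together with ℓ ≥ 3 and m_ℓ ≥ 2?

100

For each n in the range, tally the orbitals obeying ℓ ≥ 3 and m_ℓ ≥ 2:
n=4 → 2; n=5 → 5; n=6 → 9; n=7 → 14; n=8 → 20.
Orbitals: 2 + 5 + 9 + 14 + 20 = 50. Including both spin states (m_s = ±1/2) gives 2 × 50 = 100 states.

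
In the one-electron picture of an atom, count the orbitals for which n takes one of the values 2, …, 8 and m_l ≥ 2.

Work shell by shell — for each n, count the (l, m_l) pairs that satisfy m_l ≥ 2:
n=3 → 1; n=4 → 3; n=5 → 6; n=6 → 10; n=7 → 15; n=8 → 21.
Total orbitals: 1 + 3 + 6 + 10 + 15 + 21 = 56.

56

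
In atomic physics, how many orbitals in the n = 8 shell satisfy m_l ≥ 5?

6

Contributions: l=5 → 1; l=6 → 2; l=7 → 3.
Total orbitals: 1 + 2 + 3 = 6.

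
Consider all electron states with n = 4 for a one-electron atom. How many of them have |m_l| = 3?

The n = 4 shell has l = 0 through 3; check each.
Orbitals with |m_l| = 3, by l: l=3 → 2.
Orbitals: 2. Each orbital carries two spin states, so 2 × 2 = 4 states.

4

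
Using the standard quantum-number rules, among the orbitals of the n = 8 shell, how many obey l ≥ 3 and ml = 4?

4

For n = 8, l ranges over 0 … 7.
Per l-value: l=4 → 1; l=5 → 1; l=6 → 1; l=7 → 1.
Total orbitals: 1 + 1 + 1 + 1 = 4.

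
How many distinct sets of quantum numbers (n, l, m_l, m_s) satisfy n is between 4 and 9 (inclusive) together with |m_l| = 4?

Count contributing orbitals for each principal shell:
n=5 → 2; n=6 → 4; n=7 → 6; n=8 → 8; n=9 → 10.
Orbitals: 2 + 4 + 6 + 8 + 10 = 30. Including both spin states (m_s = ±1/2) gives 2 × 30 = 60 states.

60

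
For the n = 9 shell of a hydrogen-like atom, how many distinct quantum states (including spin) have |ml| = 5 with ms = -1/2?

Orbitals with |ml| = 5, by l: l=5 → 2; l=6 → 2; l=7 → 2; l=8 → 2.
Orbitals: 2 + 2 + 2 + 2 = 8. With ms fixed to a single value there is one state per orbital, giving 8 states.

8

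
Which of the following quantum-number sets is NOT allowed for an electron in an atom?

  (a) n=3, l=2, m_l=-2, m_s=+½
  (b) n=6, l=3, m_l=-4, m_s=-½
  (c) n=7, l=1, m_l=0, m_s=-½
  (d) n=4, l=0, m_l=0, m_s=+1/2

(b) has |m_l| = 4 > l = 3, violating −l ≤ m_l ≤ l.
The remaining sets (a), (c), (d) satisfy all four rules.

(b)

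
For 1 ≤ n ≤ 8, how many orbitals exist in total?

204

Total orbitals = 1² + 2² + 3² + 4² + 5² + 6² + 7² + 8² = 204.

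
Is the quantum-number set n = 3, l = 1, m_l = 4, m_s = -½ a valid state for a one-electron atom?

The magnetic quantum number must satisfy −l ≤ m_l ≤ l. With l = 1, m_l can only be -1, 0, 1, so m_l = 4 is forbidden.

Invalid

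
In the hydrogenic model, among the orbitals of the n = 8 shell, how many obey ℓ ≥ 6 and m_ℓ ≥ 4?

The n = 8 shell has ℓ = 0 through 7; check each.
Orbitals with ℓ ≥ 6 and m_ℓ ≥ 4, by ℓ: ℓ=6 → 3; ℓ=7 → 4.
Total orbitals: 3 + 4 = 7.

7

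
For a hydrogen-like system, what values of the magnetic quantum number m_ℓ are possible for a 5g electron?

-4, -3, -2, -1, 0, 1, 2, 3, 4

The 5g subshell has ℓ = 4, and m_ℓ takes every integer from −ℓ to +ℓ. With ℓ = 4 that gives the 9 values -4, -3, -2, -1, 0, 1, 2, 3, 4.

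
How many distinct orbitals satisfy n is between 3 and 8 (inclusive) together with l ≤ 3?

Treat each shell separately and count matching orbitals:
n=3 → 9; n=4 → 16; n=5 → 16; n=6 → 16; n=7 → 16; n=8 → 16.
Total orbitals: 9 + 16 + 16 + 16 + 16 + 16 = 89.

89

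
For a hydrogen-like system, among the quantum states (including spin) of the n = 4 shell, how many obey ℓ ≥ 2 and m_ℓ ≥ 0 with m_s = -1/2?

Orbitals with ℓ ≥ 2 and m_ℓ ≥ 0, by ℓ: ℓ=2 → 3; ℓ=3 → 4.
Orbitals: 3 + 4 = 7. With m_s fixed to a single value there is one state per orbital, giving 7 states.

7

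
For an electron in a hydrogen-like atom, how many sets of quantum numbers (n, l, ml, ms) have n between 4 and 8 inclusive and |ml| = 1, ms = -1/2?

50

Count contributing orbitals for each principal shell:
n=4 → 6; n=5 → 8; n=6 → 10; n=7 → 12; n=8 → 14.
Orbitals: 6 + 8 + 10 + 12 + 14 = 50. With ms fixed to -1/2 there is one state per orbital, so 50 states.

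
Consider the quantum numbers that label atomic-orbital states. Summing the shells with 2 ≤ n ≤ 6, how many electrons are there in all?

Shell n has n² orbitals: 2²=4 + 3²=9 + 4²=16 + 5²=25 + 6²=36 = 90 orbitals.
Two spin states per orbital: 2 × 90 = 180 electrons.

180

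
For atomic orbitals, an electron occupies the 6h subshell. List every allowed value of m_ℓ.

-5, -4, -3, -2, -1, 0, 1, 2, 3, 4, 5

The 6h subshell has ℓ = 5, and m_ℓ takes every integer from −ℓ to +ℓ. With ℓ = 5 that gives the 11 values -5, -4, -3, -2, -1, 0, 1, 2, 3, 4, 5.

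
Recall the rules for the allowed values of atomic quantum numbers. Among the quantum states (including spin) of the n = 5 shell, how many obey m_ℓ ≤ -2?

The (ℓ, m_ℓ) pairs meeting m_ℓ ≤ -2 give: ℓ=2 → 1; ℓ=3 → 2; ℓ=4 → 3.
Orbitals: 1 + 2 + 3 = 6. Each orbital carries two spin states, so 6 × 2 = 12 states.

12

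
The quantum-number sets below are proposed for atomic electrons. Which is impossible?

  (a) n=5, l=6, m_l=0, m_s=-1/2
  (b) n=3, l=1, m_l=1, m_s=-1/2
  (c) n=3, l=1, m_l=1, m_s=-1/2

(a)

(a) has l = 6 ≥ n = 5, violating 0 ≤ l ≤ n−1.
The remaining sets (b), (c) satisfy all four rules.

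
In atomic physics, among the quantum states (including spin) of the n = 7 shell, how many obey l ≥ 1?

For n = 7, l ranges over 0 … 6.
Orbitals with l ≥ 1, by l: l=1 → 3; l=2 → 5; l=3 → 7; l=4 → 9; l=5 → 11; l=6 → 13.
Orbitals: 3 + 5 + 7 + 9 + 11 + 13 = 48. Each orbital carries two spin states, so 48 × 2 = 96 states.

96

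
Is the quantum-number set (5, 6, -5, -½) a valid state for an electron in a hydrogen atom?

The orbital quantum number must satisfy 0 ≤ l ≤ n−1. With n = 5 the allowed l values are 0, 1, 2, 3, 4, so l = 6 is out of range.

Invalid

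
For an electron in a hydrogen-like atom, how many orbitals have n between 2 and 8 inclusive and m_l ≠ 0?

168

For each n in the range, tally the orbitals obeying m_l ≠ 0:
n=2 → 2; n=3 → 6; n=4 → 12; n=5 → 20; n=6 → 30; n=7 → 42; n=8 → 56.
Total orbitals: 2 + 6 + 12 + 20 + 30 + 42 + 56 = 168.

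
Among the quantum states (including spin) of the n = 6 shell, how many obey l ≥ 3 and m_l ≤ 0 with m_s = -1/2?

With n = 6 the allowed l are 0, 1, …, 5.
Contributions: l=3 → 4; l=4 → 5; l=5 → 6.
Orbitals: 4 + 5 + 6 = 15. With m_s fixed to a single value there is one state per orbital, giving 15 states.

15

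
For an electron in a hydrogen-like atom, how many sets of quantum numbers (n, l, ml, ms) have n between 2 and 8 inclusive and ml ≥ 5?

Treat each shell separately and count matching orbitals:
n=6 → 1; n=7 → 3; n=8 → 6.
Orbitals: 1 + 3 + 6 = 10. Including both spin states (ms = ±1/2) gives 2 × 10 = 20 states.

20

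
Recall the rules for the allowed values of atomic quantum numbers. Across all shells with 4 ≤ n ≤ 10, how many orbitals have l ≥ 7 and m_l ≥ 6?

16

Work shell by shell — for each n, count the (l, m_l) pairs that satisfy l ≥ 7 and m_l ≥ 6:
n=8 → 2; n=9 → 5; n=10 → 9.
Total orbitals: 2 + 5 + 9 = 16.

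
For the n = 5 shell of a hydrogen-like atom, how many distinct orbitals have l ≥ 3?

Per l-value: l=3 → 7; l=4 → 9.
Total orbitals: 7 + 9 = 16.

16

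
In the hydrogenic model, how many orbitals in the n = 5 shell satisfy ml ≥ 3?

3

For n = 5, l ranges over 0 … 4.
Contributions: l=3 → 1; l=4 → 2.
Total orbitals: 1 + 2 = 3.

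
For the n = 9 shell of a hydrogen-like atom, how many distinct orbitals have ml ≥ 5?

For n = 9, l ranges over 0 … 8.
Contributions: l=5 → 1; l=6 → 2; l=7 → 3; l=8 → 4.
Total orbitals: 1 + 2 + 3 + 4 = 10.

10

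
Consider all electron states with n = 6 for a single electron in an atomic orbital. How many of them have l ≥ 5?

22

Go through l = 0, …, 5 (the values permitted for n = 6).
The (l, ml) pairs meeting l ≥ 5 give: l=5 → 11.
Orbitals: 11. Each orbital carries two spin states, so 11 × 2 = 22 states.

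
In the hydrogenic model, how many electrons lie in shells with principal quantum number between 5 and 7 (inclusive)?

Shell n has n² orbitals: 5²=25 + 6²=36 + 7²=49 = 110 orbitals.
Two spin states per orbital: 2 × 110 = 220 electrons.

220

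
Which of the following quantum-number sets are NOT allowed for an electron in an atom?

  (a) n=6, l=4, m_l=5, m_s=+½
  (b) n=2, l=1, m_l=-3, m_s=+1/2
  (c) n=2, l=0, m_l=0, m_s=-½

(a) has |m_l| = 5 > l = 4, violating −l ≤ m_l ≤ l.
(b) has |m_l| = 3 > l = 1, violating −l ≤ m_l ≤ l.
The remaining set (c) satisfies all four rules.

(a) and (b)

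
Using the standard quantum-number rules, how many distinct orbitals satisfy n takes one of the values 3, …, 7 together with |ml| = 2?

Count contributing orbitals for each principal shell:
n=3 → 2; n=4 → 4; n=5 → 6; n=6 → 8; n=7 → 10.
Total orbitals: 2 + 4 + 6 + 8 + 10 = 30.

30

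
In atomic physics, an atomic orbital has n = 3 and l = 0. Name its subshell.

3s

l = 0 corresponds to the letter 's', so the subshell is 3s.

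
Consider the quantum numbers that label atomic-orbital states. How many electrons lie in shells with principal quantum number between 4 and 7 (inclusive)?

Shell n has n² orbitals: 4²=16 + 5²=25 + 6²=36 + 7²=49 = 126 orbitals.
Two spin states per orbital: 2 × 126 = 252 electrons.

252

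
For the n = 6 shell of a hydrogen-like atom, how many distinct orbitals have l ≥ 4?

20

The n = 6 shell has l = 0 through 5; check each.
Orbitals with l ≥ 4, by l: l=4 → 9; l=5 → 11.
Total orbitals: 9 + 11 = 20.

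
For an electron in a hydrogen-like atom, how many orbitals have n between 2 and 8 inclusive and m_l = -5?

6

Treat each shell separately and count matching orbitals:
n=6 → 1; n=7 → 2; n=8 → 3.
Total orbitals: 1 + 2 + 3 = 6.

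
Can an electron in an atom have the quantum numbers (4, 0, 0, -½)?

Allowed

n = 4 is a positive integer. l = 0 satisfies 0 ≤ l ≤ n−1 = 3. m_l = 0 lies in the range −l … +l (here 0). m_s = -1/2 is one of ±1/2.
All four constraints are satisfied.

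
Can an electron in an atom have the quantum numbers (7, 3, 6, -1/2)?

The magnetic quantum number must satisfy −ℓ ≤ m_ℓ ≤ ℓ. With ℓ = 3, m_ℓ can only be -3, -2, -1, 0, 1, 2, 3, so m_ℓ = 6 is forbidden.

Not allowed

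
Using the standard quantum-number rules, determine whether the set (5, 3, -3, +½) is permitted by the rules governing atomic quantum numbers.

n = 5 is a positive integer. l = 3 satisfies 0 ≤ l ≤ n−1 = 4. ml = -3 lies in the range −l … +l (here −3 … 3). ms = +1/2 is one of ±1/2.
All four constraints are satisfied.

Valid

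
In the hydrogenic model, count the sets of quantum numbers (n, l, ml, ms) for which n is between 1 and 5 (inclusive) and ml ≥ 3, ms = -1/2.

4

Per-shell orbital counts meeting the constraint:
n=4 → 1; n=5 → 3.
Orbitals: 1 + 3 = 4. With ms fixed to -1/2 there is one state per orbital, so 4 states.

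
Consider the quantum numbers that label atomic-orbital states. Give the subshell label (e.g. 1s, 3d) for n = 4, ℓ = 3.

4f

ℓ = 3 corresponds to the letter 'f', so the subshell is 4f.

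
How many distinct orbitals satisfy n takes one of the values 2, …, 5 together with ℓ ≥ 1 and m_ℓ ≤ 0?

30

Work shell by shell — for each n, count the (ℓ, m_ℓ) pairs that satisfy ℓ ≥ 1 and m_ℓ ≤ 0:
n=2 → 2; n=3 → 5; n=4 → 9; n=5 → 14.
Total orbitals: 2 + 5 + 9 + 14 = 30.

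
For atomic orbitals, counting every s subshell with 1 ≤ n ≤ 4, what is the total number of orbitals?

4

An s subshell (ℓ = 0) exists for every n ≥ 1, so shells n = 1, 2, 3, 4 each contribute one — 4 subshells.
Since each s subshell has 2·0+1 = 1 orbital, the total is 4 × 1 = 4.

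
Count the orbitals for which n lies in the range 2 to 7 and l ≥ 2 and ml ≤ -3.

Per-shell orbital counts meeting the constraint:
n=4 → 1; n=5 → 3; n=6 → 6; n=7 → 10.
Total orbitals: 1 + 3 + 6 + 10 = 20.

20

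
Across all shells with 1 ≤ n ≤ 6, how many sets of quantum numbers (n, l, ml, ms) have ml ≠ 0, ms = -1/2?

70

Go shell by shell, enumerating (l, ml) with ml ≠ 0:
n=2 → 2; n=3 → 6; n=4 → 12; n=5 → 20; n=6 → 30.
Orbitals: 2 + 6 + 12 + 20 + 30 = 70. With ms fixed to -1/2 there is one state per orbital, so 70 states.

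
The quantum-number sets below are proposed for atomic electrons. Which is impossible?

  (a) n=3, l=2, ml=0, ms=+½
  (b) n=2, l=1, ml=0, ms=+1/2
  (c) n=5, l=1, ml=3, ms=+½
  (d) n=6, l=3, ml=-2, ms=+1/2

(c)

(c) has |ml| = 3 > l = 1, violating −l ≤ ml ≤ l.
The remaining sets (a), (b), (d) satisfy all four rules.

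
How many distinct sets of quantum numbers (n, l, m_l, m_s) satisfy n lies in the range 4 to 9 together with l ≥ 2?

494

Go shell by shell, enumerating (l, m_l) with l ≥ 2:
n=4 → 12; n=5 → 21; n=6 → 32; n=7 → 45; n=8 → 60; n=9 → 77.
Orbitals: 12 + 21 + 32 + 45 + 60 + 77 = 247. Including both spin states (m_s = ±1/2) gives 2 × 247 = 494 states.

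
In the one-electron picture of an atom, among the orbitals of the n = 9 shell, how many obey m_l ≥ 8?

1

Go through l = 0, …, 8 (the values permitted for n = 9).
Orbitals with m_l ≥ 8, by l: l=8 → 1.
Total orbitals: 1.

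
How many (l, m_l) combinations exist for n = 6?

The n = 6 shell contains n² = 6² = 36 orbitals.

36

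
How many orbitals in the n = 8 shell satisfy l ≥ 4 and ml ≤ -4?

With n = 8 the allowed l are 0, 1, …, 7.
Contributions: l=4 → 1; l=5 → 2; l=6 → 3; l=7 → 4.
Total orbitals: 1 + 2 + 3 + 4 = 10.

10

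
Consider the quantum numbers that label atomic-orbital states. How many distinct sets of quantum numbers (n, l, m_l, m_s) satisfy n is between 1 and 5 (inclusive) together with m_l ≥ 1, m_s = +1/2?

Per-shell orbital counts meeting the constraint:
n=2 → 1; n=3 → 3; n=4 → 6; n=5 → 10.
Orbitals: 1 + 3 + 6 + 10 = 20. With m_s fixed to +1/2 there is one state per orbital, so 20 states.

20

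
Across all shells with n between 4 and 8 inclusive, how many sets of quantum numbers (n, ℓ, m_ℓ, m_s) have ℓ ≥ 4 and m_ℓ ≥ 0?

120

Treat each shell separately and count matching orbitals:
n=5 → 5; n=6 → 11; n=7 → 18; n=8 → 26.
Orbitals: 5 + 11 + 18 + 26 = 60. Including both spin states (m_s = ±1/2) gives 2 × 60 = 120 states.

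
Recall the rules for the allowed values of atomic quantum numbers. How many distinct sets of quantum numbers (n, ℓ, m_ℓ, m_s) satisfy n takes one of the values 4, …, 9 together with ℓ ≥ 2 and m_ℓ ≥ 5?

Count contributing orbitals for each principal shell:
n=6 → 1; n=7 → 3; n=8 → 6; n=9 → 10.
Orbitals: 1 + 3 + 6 + 10 = 20. Including both spin states (m_s = ±1/2) gives 2 × 20 = 40 states.

40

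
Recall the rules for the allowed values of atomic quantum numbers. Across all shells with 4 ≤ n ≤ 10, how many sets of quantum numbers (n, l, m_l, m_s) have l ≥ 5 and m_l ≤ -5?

70

Treat each shell separately and count matching orbitals:
n=6 → 1; n=7 → 3; n=8 → 6; n=9 → 10; n=10 → 15.
Orbitals: 1 + 3 + 6 + 10 + 15 = 35. Including both spin states (m_s = ±1/2) gives 2 × 35 = 70 states.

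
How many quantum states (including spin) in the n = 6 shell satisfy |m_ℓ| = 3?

12

The (ℓ, m_ℓ) pairs meeting |m_ℓ| = 3 give: ℓ=3 → 2; ℓ=4 → 2; ℓ=5 → 2.
Orbitals: 2 + 2 + 2 = 6. Each orbital carries two spin states, so 6 × 2 = 12 states.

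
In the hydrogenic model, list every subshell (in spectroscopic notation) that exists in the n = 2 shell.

For n = 2, l runs from 0 to 1. In spectroscopic notation l = 0,1,2,… ↔ s,p,d,f,g,h,i, so the subshells are 2s, 2p.

2s, 2p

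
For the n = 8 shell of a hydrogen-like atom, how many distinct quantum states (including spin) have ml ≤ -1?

56

The (l, ml) pairs meeting ml ≤ -1 give: l=1 → 1; l=2 → 2; l=3 → 3; l=4 → 4; l=5 → 5; l=6 → 6; l=7 → 7.
Orbitals: 1 + 2 + 3 + 4 + 5 + 6 + 7 = 28. Each orbital carries two spin states, so 28 × 2 = 56 states.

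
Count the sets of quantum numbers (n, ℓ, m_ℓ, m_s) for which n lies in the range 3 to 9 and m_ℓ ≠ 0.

476

Go shell by shell, enumerating (ℓ, m_ℓ) with m_ℓ ≠ 0:
n=3 → 6; n=4 → 12; n=5 → 20; n=6 → 30; n=7 → 42; n=8 → 56; n=9 → 72.
Orbitals: 6 + 12 + 20 + 30 + 42 + 56 + 72 = 238. Including both spin states (m_s = ±1/2) gives 2 × 238 = 476 states.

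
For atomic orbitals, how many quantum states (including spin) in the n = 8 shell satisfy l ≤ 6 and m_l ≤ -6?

The n = 8 shell has l = 0 through 7; check each.
Per l-value: l=6 → 1.
Orbitals: 1. Each orbital carries two spin states, so 1 × 2 = 2 states.

2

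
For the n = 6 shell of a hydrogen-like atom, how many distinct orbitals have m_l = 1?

For n = 6, l ranges over 0 … 5.
Orbitals with m_l = 1, by l: l=1 → 1; l=2 → 1; l=3 → 1; l=4 → 1; l=5 → 1.
Total orbitals: 1 + 1 + 1 + 1 + 1 = 5.

5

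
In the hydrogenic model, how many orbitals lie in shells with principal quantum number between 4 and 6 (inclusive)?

Shell n has n² orbitals: 4²=16 + 5²=25 + 6²=36 = 77 orbitals.

77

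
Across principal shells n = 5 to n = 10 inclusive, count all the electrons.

Shell n has n² orbitals: 5²=25 + 6²=36 + 7²=49 + 8²=64 + 9²=81 + 10²=100 = 355 orbitals.
Two spin states per orbital: 2 × 355 = 710 electrons.

710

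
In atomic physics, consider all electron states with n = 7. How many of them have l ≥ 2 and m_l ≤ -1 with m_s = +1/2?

With n = 7 the allowed l are 0, 1, …, 6.
Per l-value: l=2 → 2; l=3 → 3; l=4 → 4; l=5 → 5; l=6 → 6.
Orbitals: 2 + 3 + 4 + 5 + 6 = 20. With m_s fixed to a single value there is one state per orbital, giving 20 states.

20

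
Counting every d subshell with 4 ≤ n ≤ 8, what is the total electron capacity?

A d subshell (l = 2) exists for every n ≥ 3, so shells n = 4, 5, 6, 7, 8 each contribute one — 5 subshells.
Since each d subshell holds 2(2·2+1) = 10 electrons, the total is 5 × 10 = 50.

50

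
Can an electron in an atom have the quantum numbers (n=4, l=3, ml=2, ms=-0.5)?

Valid

n = 4 is a positive integer. l = 3 satisfies 0 ≤ l ≤ n−1 = 3. ml = 2 lies in the range −l … +l (here −3 … 3). ms = -1/2 is one of ±1/2.
All four constraints are satisfied.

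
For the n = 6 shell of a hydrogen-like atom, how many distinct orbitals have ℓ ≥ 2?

32

Per ℓ-value: ℓ=2 → 5; ℓ=3 → 7; ℓ=4 → 9; ℓ=5 → 11.
Total orbitals: 5 + 7 + 9 + 11 = 32.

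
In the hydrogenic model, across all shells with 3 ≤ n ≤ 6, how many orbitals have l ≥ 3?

50

For each n in the range, tally the orbitals obeying l ≥ 3:
n=4 → 7; n=5 → 16; n=6 → 27.
Total orbitals: 7 + 16 + 27 = 50.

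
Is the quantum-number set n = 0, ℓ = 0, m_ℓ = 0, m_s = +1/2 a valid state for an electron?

Invalid

The principal quantum number must be a positive integer (n ≥ 1), but here n = 0.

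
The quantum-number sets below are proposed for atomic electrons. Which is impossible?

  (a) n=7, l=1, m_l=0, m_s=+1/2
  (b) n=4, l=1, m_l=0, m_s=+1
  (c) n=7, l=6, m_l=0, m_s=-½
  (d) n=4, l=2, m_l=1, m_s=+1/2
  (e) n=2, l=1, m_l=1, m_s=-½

(b) has m_s = +1, but an electron's spin must be ±1/2.
The remaining sets (a), (c), (d), (e) satisfy all four rules.

(b)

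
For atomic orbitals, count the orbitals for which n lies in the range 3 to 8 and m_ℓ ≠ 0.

Go shell by shell, enumerating (ℓ, m_ℓ) with m_ℓ ≠ 0:
n=3 → 6; n=4 → 12; n=5 → 20; n=6 → 30; n=7 → 42; n=8 → 56.
Total orbitals: 6 + 12 + 20 + 30 + 42 + 56 = 166.

166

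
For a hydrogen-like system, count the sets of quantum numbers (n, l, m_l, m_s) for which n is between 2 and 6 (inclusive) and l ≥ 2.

Per-shell orbital counts meeting the constraint:
n=3 → 5; n=4 → 12; n=5 → 21; n=6 → 32.
Orbitals: 5 + 12 + 21 + 32 = 70. Including both spin states (m_s = ±1/2) gives 2 × 70 = 140 states.

140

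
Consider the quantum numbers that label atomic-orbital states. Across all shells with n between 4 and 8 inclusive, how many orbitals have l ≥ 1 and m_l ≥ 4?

Work shell by shell — for each n, count the (l, m_l) pairs that satisfy l ≥ 1 and m_l ≥ 4:
n=5 → 1; n=6 → 3; n=7 → 6; n=8 → 10.
Total orbitals: 1 + 3 + 6 + 10 = 20.

20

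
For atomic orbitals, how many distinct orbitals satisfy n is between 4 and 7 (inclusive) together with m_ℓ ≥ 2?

34

Work shell by shell — for each n, count the (ℓ, m_ℓ) pairs that satisfy m_ℓ ≥ 2:
n=4 → 3; n=5 → 6; n=6 → 10; n=7 → 15.
Total orbitals: 3 + 6 + 10 + 15 = 34.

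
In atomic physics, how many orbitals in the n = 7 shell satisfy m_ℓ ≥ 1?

The n = 7 shell has ℓ = 0 through 6; check each.
The (ℓ, m_ℓ) pairs meeting m_ℓ ≥ 1 give: ℓ=1 → 1; ℓ=2 → 2; ℓ=3 → 3; ℓ=4 → 4; ℓ=5 → 5; ℓ=6 → 6.
Total orbitals: 1 + 2 + 3 + 4 + 5 + 6 = 21.

21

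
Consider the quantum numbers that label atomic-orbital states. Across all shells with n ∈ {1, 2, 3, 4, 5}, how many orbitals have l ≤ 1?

17

Count contributing orbitals for each principal shell:
n=1 → 1; n=2 → 4; n=3 → 4; n=4 → 4; n=5 → 4.
Total orbitals: 1 + 4 + 4 + 4 + 4 = 17.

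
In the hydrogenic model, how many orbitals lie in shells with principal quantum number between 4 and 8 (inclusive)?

190

Shell n has n² orbitals: 4²=16 + 5²=25 + 6²=36 + 7²=49 + 8²=64 = 190 orbitals.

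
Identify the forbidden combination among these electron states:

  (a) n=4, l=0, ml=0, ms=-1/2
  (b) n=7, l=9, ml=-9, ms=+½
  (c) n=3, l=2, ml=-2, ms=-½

(b)

(b) has l = 9 ≥ n = 7, violating 0 ≤ l ≤ n−1.
The remaining sets (a), (c) satisfy all four rules.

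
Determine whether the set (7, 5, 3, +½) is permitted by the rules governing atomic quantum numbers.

n = 7 is a positive integer. l = 5 satisfies 0 ≤ l ≤ n−1 = 6. ml = 3 lies in the range −l … +l (here −5 … 5). ms = +1/2 is one of ±1/2.
All four constraints are satisfied.

Allowed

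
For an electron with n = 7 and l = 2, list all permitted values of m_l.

-2, -1, 0, 1, 2

m_l takes every integer from −l to +l. With l = 2 that gives the 5 values -2, -1, 0, 1, 2.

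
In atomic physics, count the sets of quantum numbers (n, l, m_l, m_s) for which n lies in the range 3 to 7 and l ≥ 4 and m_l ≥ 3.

32

Go shell by shell, enumerating (l, m_l) with l ≥ 4 and m_l ≥ 3:
n=5 → 2; n=6 → 5; n=7 → 9.
Orbitals: 2 + 5 + 9 = 16. Including both spin states (m_s = ±1/2) gives 2 × 16 = 32 states.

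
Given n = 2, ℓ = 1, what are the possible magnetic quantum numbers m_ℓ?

-1, 0, 1

m_ℓ takes every integer from −ℓ to +ℓ. With ℓ = 1 that gives the 3 values -1, 0, 1.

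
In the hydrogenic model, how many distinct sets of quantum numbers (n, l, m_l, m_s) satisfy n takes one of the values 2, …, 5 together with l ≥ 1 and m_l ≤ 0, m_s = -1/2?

30

Treat each shell separately and count matching orbitals:
n=2 → 2; n=3 → 5; n=4 → 9; n=5 → 14.
Orbitals: 2 + 5 + 9 + 14 = 30. With m_s fixed to -1/2 there is one state per orbital, so 30 states.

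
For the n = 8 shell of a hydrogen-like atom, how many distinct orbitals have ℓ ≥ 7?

15

Go through ℓ = 0, …, 7 (the values permitted for n = 8).
Per ℓ-value: ℓ=7 → 15.
Total orbitals: 15.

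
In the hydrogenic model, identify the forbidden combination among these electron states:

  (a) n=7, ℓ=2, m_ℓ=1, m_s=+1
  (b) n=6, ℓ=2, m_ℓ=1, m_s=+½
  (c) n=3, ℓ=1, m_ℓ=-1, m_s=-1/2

(a)

(a) has m_s = +1, but an electron's spin must be ±1/2.
The remaining sets (b), (c) satisfy all four rules.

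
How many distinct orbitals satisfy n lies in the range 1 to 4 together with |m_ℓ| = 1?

12

Treat each shell separately and count matching orbitals:
n=2 → 2; n=3 → 4; n=4 → 6.
Total orbitals: 2 + 4 + 6 = 12.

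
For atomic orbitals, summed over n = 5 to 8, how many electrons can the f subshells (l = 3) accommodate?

56

An f subshell (l = 3) exists for every n ≥ 4, so shells n = 5, 6, 7, 8 each contribute one — 4 subshells.
Since each f subshell holds 2(2·3+1) = 14 electrons, the total is 4 × 14 = 56.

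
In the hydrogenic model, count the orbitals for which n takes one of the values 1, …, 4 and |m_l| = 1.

Go shell by shell, enumerating (l, m_l) with |m_l| = 1:
n=2 → 2; n=3 → 4; n=4 → 6.
Total orbitals: 2 + 4 + 6 = 12.

12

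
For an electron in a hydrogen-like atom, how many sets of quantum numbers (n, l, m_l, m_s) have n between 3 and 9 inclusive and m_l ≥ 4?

70

Count contributing orbitals for each principal shell:
n=5 → 1; n=6 → 3; n=7 → 6; n=8 → 10; n=9 → 15.
Orbitals: 1 + 3 + 6 + 10 + 15 = 35. Including both spin states (m_s = ±1/2) gives 2 × 35 = 70 states.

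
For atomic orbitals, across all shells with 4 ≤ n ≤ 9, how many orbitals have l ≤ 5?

185

Work shell by shell — for each n, count the (l, m_l) pairs that satisfy l ≤ 5:
n=4 → 16; n=5 → 25; n=6 → 36; n=7 → 36; n=8 → 36; n=9 → 36.
Total orbitals: 16 + 25 + 36 + 36 + 36 + 36 = 185.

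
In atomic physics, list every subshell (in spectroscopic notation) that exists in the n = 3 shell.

For n = 3, l runs from 0 to 2. In spectroscopic notation l = 0,1,2,… ↔ s,p,d,f,g,h,i, so the subshells are 3s, 3p, 3d.

3s, 3p, 3d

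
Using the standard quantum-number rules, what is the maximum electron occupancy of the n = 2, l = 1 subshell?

A subshell with l = 1 has 2l+1 = 3 orbitals, each holding 2 electrons (spin ±1/2), so 3 × 2 = 6.

6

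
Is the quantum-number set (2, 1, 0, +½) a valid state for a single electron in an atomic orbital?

n = 2 is a positive integer. l = 1 satisfies 0 ≤ l ≤ n−1 = 1. m_l = 0 lies in the range −l … +l (here −1 … 1). m_s = +1/2 is one of ±1/2.
All four constraints are satisfied.

Yes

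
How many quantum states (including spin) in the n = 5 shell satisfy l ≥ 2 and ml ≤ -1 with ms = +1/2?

For n = 5, l ranges over 0 … 4.
Contributions: l=2 → 2; l=3 → 3; l=4 → 4.
Orbitals: 2 + 3 + 4 = 9. With ms fixed to a single value there is one state per orbital, giving 9 states.

9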